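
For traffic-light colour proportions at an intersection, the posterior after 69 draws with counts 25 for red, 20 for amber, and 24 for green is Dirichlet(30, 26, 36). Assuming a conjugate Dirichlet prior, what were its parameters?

For a Dirichlet(α) prior with multinomial counts c, the posterior is Dirichlet(α + c) componentwise.
Subtract each count from the matching posterior parameter: 30−25=5, 26−20=6, 36−24=12.

Dirichlet(5, 6, 12)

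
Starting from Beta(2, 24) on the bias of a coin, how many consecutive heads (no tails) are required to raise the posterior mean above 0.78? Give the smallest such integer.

After k heads and 0 tails the posterior is Beta(2+k, 24), with mean (2+k)/(2+24+k).
Set (2+k)/(26+k) > 0.78 and solve: k > (0.78·26 − 2)/(1 − 0.78) = 83.091.
The smallest integer exceeding 83.091 is 84.

k = 84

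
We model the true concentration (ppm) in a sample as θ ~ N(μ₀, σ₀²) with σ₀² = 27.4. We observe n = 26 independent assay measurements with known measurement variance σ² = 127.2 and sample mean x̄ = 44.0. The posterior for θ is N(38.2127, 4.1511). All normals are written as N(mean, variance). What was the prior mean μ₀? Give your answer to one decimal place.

μ₀ = 5.8

The posterior mean is a precision-weighted average: μ_n = (τ₀μ₀ + τ_data·x̄)/(τ₀+τ_data), with τ₀=1/σ₀² and τ_data=n/σ².
Here τ₀ = 1/27.4 = 0.036496 and τ_data = 26/127.2 = 0.204403, so τ_n = 0.240899.
Rearranging for μ₀: μ₀ = (μ_n·τ_n − τ_data·x̄)/τ₀ = (38.2127·0.240899 − 0.204403·44.0) / 0.036496 = 0.211669/0.036496 ≈ 5.8.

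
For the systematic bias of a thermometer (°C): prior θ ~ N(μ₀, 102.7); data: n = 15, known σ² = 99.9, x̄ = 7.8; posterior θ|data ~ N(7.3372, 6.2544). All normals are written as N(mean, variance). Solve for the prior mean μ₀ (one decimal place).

With known observation variance, the Normal–Normal posterior has precision τ_n = τ₀ + n/σ² and mean μ_n = (τ₀μ₀ + (n/σ²)x̄)/τ_n.
Here τ₀ = 1/102.7 = 0.009737 and τ_data = 15/99.9 = 0.150150, so τ_n = 0.159887.
Rearranging for μ₀: μ₀ = (μ_n·τ_n − τ_data·x̄)/τ₀ = (7.3372·0.159887 − 0.150150·7.8) / 0.009737 = 0.001953/0.009737 ≈ 0.2.

μ₀ = 0.2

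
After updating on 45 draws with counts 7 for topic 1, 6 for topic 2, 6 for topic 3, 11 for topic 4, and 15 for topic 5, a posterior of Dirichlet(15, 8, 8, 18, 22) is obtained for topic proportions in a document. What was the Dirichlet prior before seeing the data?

Dirichlet(8, 2, 2, 7, 7)

For a Dirichlet(α) prior with multinomial counts c, the posterior is Dirichlet(α + c) componentwise.
Subtract each count from the matching posterior parameter: 15−7=8, 8−6=2, 8−6=2, 18−11=7, 22−15=7.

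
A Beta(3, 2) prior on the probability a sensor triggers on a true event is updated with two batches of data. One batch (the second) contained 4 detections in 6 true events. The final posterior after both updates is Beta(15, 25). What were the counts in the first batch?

8 detections and 21 misses

Sequential conjugate updates are equivalent to a single update on the pooled data, so total successes = posterior α − prior α and total failures = posterior β − prior β.
Total across both batches: 15−3=12 detections, 25−2=23 misses.
Subtract the second batch: 12−4=8 detections and 23−2=21 misses.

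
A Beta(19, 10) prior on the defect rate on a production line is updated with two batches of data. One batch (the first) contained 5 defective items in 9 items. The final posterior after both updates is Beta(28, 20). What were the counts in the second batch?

Sequential conjugate updates are equivalent to a single update on the pooled data, so total successes = posterior α − prior α and total failures = posterior β − prior β.
Total across both batches: 28−19=9 defective items, 20−10=10 good items.
Subtract the first batch: 9−5=4 defective items and 10−4=6 good items.

4 defective items and 6 good items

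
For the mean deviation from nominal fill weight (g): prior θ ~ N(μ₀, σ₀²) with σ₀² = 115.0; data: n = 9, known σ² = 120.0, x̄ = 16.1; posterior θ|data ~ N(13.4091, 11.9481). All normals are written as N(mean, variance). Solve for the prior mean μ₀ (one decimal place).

With known observation variance, the Normal–Normal posterior has precision τ_n = τ₀ + n/σ² and mean μ_n = (τ₀μ₀ + (n/σ²)x̄)/τ_n.
Here τ₀ = 1/115.0 = 0.008696 and τ_data = 9/120.0 = 0.075000, so τ_n = 0.083696.
Rearranging for μ₀: μ₀ = (μ_n·τ_n − τ_data·x̄)/τ₀ = (13.4091·0.083696 − 0.075000·16.1) / 0.008696 = -0.085212/0.008696 ≈ -9.8.

μ₀ = -9.8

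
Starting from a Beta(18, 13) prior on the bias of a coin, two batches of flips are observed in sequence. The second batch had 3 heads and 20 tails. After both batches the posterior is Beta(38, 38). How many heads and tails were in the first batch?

Sequential conjugate updates are equivalent to a single update on the pooled data, so total successes = posterior α − prior α and total failures = posterior β − prior β.
Total across both batches: 38−18=20 heads, 38−13=25 tails.
Subtract the second batch: 20−3=17 heads and 25−20=5 tails.

17 heads and 5 tails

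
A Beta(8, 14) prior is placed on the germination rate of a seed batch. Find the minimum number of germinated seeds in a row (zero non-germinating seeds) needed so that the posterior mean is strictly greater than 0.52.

After k germinated seeds and 0 non-germinating seeds the posterior is Beta(8+k, 14), with mean (8+k)/(8+14+k).
Set (8+k)/(22+k) > 0.52 and solve: k > (0.52·22 − 8)/(1 − 0.52) = 7.167.
The smallest integer exceeding 7.167 is 8.

k = 8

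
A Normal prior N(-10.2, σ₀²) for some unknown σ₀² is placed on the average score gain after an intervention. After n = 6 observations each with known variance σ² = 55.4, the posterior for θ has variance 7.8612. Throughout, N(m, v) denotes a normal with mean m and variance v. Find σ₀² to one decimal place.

σ₀² = 52.9

For the Normal–Normal model with known σ², precisions add: τ_n = τ₀ + n/σ².
So 1/σ₀² = 1/7.8612 − 6/55.4 = 0.127207 − 0.108303 = 0.018904.
Hence σ₀² = 1/0.018904 ≈ 52.9.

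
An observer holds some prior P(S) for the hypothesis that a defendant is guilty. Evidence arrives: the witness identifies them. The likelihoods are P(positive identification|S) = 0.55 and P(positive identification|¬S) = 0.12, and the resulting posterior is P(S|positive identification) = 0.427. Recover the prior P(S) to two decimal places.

In odds form, posterior odds = prior odds × likelihood ratio, so prior odds = posterior odds ÷ LR.
Posterior odds = 0.427/(1−0.427) = 0.7452. LR = 0.55/0.12 = 4.5833.
Prior odds = 0.7452/4.5833 = 0.1626, so P(S) = 0.1626/(1+0.1626) ≈ 0.14.

P(S) = 0.14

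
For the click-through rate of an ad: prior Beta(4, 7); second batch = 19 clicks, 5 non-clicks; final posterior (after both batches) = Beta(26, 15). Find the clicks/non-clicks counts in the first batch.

3 clicks and 3 non-clicks

Sequential conjugate updates are equivalent to a single update on the pooled data, so total successes = posterior α − prior α and total failures = posterior β − prior β.
Total across both batches: 26−4=22 clicks, 15−7=8 non-clicks.
Subtract the second batch: 22−19=3 clicks and 8−5=3 non-clicks.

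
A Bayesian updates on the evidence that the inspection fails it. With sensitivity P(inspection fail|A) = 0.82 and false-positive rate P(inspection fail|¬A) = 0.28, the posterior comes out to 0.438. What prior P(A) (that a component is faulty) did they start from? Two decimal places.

P(A) = 0.21

In odds form, posterior odds = prior odds × likelihood ratio, so prior odds = posterior odds ÷ LR.
Posterior odds = 0.438/(1−0.438) = 0.7794. LR = 0.82/0.28 = 2.9286.
Prior odds = 0.7794/2.9286 = 0.2661, so P(A) = 0.2661/(1+0.2661) ≈ 0.21.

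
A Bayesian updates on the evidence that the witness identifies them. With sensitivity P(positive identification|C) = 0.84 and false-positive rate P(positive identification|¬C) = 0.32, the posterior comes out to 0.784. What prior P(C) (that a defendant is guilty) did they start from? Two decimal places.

In odds form, posterior odds = prior odds × likelihood ratio, so prior odds = posterior odds ÷ LR.
Posterior odds = 0.784/(1−0.784) = 3.6296. LR = 0.84/0.32 = 2.6250.
Prior odds = 3.6296/2.6250 = 1.3827, so P(C) = 1.3827/(1+1.3827) ≈ 0.58.

P(C) = 0.58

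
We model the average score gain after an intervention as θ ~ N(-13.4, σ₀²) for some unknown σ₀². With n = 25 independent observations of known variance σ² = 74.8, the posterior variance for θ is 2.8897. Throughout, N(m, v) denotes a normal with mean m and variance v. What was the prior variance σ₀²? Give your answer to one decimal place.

Posterior precision equals prior precision plus data precision: 1/σ_n² = 1/σ₀² + n/σ².
So 1/σ₀² = 1/2.8897 − 25/74.8 = 0.346057 − 0.334225 = 0.011832.
Hence σ₀² = 1/0.011832 ≈ 84.5.

σ₀² = 84.5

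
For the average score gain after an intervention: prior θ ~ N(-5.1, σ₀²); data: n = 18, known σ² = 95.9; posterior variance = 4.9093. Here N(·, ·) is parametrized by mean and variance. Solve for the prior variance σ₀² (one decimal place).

σ₀² = 62.5

Posterior precision equals prior precision plus data precision: 1/σ_n² = 1/σ₀² + n/σ².
So 1/σ₀² = 1/4.9093 − 18/95.9 = 0.203695 − 0.187696 = 0.015999.
Hence σ₀² = 1/0.015999 ≈ 62.5.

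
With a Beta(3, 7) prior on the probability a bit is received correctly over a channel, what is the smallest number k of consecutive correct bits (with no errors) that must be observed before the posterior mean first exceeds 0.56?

After k correct bits and 0 errors the posterior is Beta(3+k, 7), with mean (3+k)/(3+7+k).
Set (3+k)/(10+k) > 0.56 and solve: k > (0.56·10 − 3)/(1 − 0.56) = 5.909.
The smallest integer exceeding 5.909 is 6.

k = 6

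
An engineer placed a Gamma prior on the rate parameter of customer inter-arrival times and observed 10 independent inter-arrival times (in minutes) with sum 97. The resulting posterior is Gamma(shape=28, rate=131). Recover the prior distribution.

Gamma–exponential conjugacy: posterior shape = α + n, posterior rate = β + Σtᵢ.
So α = 28 − 10 = 18 and β = 131 − 97 = 34.

Gamma(shape=18, rate=34)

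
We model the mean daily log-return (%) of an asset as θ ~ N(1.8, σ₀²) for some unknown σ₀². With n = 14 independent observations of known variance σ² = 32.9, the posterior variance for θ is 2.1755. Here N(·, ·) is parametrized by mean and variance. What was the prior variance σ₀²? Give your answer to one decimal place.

σ₀² = 29.3

Posterior precision equals prior precision plus data precision: 1/σ_n² = 1/σ₀² + n/σ².
So 1/σ₀² = 1/2.1755 − 14/32.9 = 0.459664 − 0.425532 = 0.034132.
Hence σ₀² = 1/0.034132 ≈ 29.3.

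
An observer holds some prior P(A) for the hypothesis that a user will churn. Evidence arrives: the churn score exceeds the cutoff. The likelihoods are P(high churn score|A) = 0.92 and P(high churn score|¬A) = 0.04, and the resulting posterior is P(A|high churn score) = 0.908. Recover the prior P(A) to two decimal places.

P(A) = 0.30

Bayes' rule in odds form gives O(A|E) = O(A)·[P(E|A)/P(E|¬A)], hence O(A) = O(A|E)/LR.
Posterior odds = 0.908/(1−0.908) = 9.8696. LR = 0.92/0.04 = 23.0000.
Prior odds = 9.8696/23.0000 = 0.4291, so P(A) = 0.4291/(1+0.4291) ≈ 0.30.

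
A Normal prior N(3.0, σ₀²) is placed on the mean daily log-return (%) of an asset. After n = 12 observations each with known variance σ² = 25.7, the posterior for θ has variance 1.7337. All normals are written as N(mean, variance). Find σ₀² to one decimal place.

Posterior precision equals prior precision plus data precision: 1/σ_n² = 1/σ₀² + n/σ².
So 1/σ₀² = 1/1.7337 − 12/25.7 = 0.576801 − 0.466926 = 0.109875.
Hence σ₀² = 1/0.109875 ≈ 9.1.

σ₀² = 9.1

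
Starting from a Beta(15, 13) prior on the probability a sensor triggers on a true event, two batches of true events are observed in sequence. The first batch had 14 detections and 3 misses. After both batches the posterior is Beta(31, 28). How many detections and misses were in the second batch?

2 detections and 12 misses

Sequential conjugate updates are equivalent to a single update on the pooled data, so total successes = posterior α − prior α and total failures = posterior β − prior β.
Total across both batches: 31−15=16 detections, 28−13=15 misses.
Subtract the first batch: 16−14=2 detections and 15−3=12 misses.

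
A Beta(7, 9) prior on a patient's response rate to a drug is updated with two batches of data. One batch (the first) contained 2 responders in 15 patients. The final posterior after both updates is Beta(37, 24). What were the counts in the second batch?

Sequential conjugate updates are equivalent to a single update on the pooled data, so total successes = posterior α − prior α and total failures = posterior β − prior β.
Total across both batches: 37−7=30 responders, 24−9=15 non-responders.
Subtract the first batch: 30−2=28 responders and 15−13=2 non-responders.

28 responders and 2 non-responders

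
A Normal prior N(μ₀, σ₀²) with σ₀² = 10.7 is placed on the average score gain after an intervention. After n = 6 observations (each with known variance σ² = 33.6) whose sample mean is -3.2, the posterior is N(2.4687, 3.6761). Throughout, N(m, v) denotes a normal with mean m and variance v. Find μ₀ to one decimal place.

μ₀ = 13.3

The posterior mean is a precision-weighted average: μ_n = (τ₀μ₀ + τ_data·x̄)/(τ₀+τ_data), with τ₀=1/σ₀² and τ_data=n/σ².
Here τ₀ = 1/10.7 = 0.093458 and τ_data = 6/33.6 = 0.178571, so τ_n = 0.272029.
Rearranging for μ₀: μ₀ = (μ_n·τ_n − τ_data·x̄)/τ₀ = (2.4687·0.272029 − 0.178571·-3.2) / 0.093458 = 1.242985/0.093458 ≈ 13.3.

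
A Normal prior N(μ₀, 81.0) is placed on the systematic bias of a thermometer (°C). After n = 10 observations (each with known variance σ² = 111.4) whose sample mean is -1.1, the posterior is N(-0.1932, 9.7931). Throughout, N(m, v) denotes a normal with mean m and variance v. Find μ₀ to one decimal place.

The posterior mean is a precision-weighted average: μ_n = (τ₀μ₀ + τ_data·x̄)/(τ₀+τ_data), with τ₀=1/σ₀² and τ_data=n/σ².
Here τ₀ = 1/81.0 = 0.012346 and τ_data = 10/111.4 = 0.089767, so τ_n = 0.102113.
Rearranging for μ₀: μ₀ = (μ_n·τ_n − τ_data·x̄)/τ₀ = (-0.1932·0.102113 − 0.089767·-1.1) / 0.012346 = 0.079015/0.012346 ≈ 6.4.

μ₀ = 6.4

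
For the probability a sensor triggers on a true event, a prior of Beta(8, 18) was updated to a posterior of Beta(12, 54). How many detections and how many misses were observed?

A Beta(a, b) prior with s successes and f failures in binomial data gives a Beta(a+s, b+f) posterior.
So s = 12 − 8 = 4 and f = 54 − 18 = 36.

4 detections and 36 misses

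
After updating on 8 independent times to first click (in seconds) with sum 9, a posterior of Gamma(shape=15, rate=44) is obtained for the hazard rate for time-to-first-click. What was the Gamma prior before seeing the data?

Gamma(shape=7, rate=35)

For an exponential likelihood with a Gamma(α, β) prior on the rate, n observations with total T give posterior Gamma(α+n, β+T).
So α = 15 − 8 = 7 and β = 44 − 9 = 35.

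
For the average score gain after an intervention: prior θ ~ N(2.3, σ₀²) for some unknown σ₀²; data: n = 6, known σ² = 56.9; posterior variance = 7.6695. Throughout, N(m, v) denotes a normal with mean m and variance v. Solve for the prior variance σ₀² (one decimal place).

For the Normal–Normal model with known σ², precisions add: τ_n = τ₀ + n/σ².
So 1/σ₀² = 1/7.6695 − 6/56.9 = 0.130387 − 0.105448 = 0.024939.
Hence σ₀² = 1/0.024939 ≈ 40.1.

σ₀² = 40.1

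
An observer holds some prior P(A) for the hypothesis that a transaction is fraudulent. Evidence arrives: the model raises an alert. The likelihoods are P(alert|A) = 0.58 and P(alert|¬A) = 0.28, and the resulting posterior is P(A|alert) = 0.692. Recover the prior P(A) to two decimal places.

Bayes' rule in odds form gives O(A|E) = O(A)·[P(E|A)/P(E|¬A)], hence O(A) = O(A|E)/LR.
Posterior odds = 0.692/(1−0.692) = 2.2468. LR = 0.58/0.28 = 2.0714.
Prior odds = 2.2468/2.0714 = 1.0847, so P(A) = 1.0847/(1+1.0847) ≈ 0.52.

P(A) = 0.52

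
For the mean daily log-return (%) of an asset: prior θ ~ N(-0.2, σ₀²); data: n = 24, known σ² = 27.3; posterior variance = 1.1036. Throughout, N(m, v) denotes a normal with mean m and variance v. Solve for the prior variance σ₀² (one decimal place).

σ₀² = 37.0

Posterior precision equals prior precision plus data precision: 1/σ_n² = 1/σ₀² + n/σ².
So 1/σ₀² = 1/1.1036 − 24/27.3 = 0.906125 − 0.879121 = 0.027004.
Hence σ₀² = 1/0.027004 ≈ 37.0.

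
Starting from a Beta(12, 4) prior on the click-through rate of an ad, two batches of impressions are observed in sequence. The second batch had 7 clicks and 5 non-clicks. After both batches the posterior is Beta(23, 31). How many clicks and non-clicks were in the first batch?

4 clicks and 22 non-clicks

Because Beta–binomial updating is additive in the counts, the combined data contributed (α_post−α_prior, β_post−β_prior) successes and failures.
Total across both batches: 23−12=11 clicks, 31−4=27 non-clicks.
Subtract the second batch: 11−7=4 clicks and 27−5=22 non-clicks.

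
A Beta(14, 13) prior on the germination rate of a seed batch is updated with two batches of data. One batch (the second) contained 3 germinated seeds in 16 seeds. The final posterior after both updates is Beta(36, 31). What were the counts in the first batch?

Sequential conjugate updates are equivalent to a single update on the pooled data, so total successes = posterior α − prior α and total failures = posterior β − prior β.
Total across both batches: 36−14=22 germinated seeds, 31−13=18 non-germinating seeds.
Subtract the second batch: 22−3=19 germinated seeds and 18−13=5 non-germinating seeds.

19 germinated seeds and 5 non-germinating seeds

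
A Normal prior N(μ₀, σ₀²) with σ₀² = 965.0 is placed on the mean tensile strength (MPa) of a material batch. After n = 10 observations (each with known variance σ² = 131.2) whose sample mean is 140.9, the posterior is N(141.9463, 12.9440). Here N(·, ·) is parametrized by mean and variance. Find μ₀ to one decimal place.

μ₀ = 218.9

With known observation variance, the Normal–Normal posterior has precision τ_n = τ₀ + n/σ² and mean μ_n = (τ₀μ₀ + (n/σ²)x̄)/τ_n.
Here τ₀ = 1/965.0 = 0.001036 and τ_data = 10/131.2 = 0.076220, so τ_n = 0.077256.
Rearranging for μ₀: μ₀ = (μ_n·τ_n − τ_data·x̄)/τ₀ = (141.9463·0.077256 − 0.076220·140.9) / 0.001036 = 0.226805/0.001036 ≈ 218.9.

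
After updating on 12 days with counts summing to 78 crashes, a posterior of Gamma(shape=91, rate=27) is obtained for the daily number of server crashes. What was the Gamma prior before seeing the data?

Gamma(shape=13, rate=15)

Gamma–Poisson conjugacy: posterior shape = α + Σxᵢ, posterior rate = β + n.
So α = 91 − 78 = 13 and β = 27 − 12 = 15.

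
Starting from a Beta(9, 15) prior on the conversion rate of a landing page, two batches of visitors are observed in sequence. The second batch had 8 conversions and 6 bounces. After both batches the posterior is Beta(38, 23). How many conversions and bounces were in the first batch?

21 conversions and 2 bounces

Because Beta–binomial updating is additive in the counts, the combined data contributed (α_post−α_prior, β_post−β_prior) successes and failures.
Total across both batches: 38−9=29 conversions, 23−15=8 bounces.
Subtract the second batch: 29−8=21 conversions and 8−6=2 bounces.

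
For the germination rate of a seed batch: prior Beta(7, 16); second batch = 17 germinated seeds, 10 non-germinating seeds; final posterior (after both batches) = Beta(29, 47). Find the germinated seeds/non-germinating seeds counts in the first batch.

5 germinated seeds and 21 non-germinating seeds

Because Beta–binomial updating is additive in the counts, the combined data contributed (α_post−α_prior, β_post−β_prior) successes and failures.
Total across both batches: 29−7=22 germinated seeds, 47−16=31 non-germinating seeds.
Subtract the second batch: 22−17=5 germinated seeds and 31−10=21 non-germinating seeds.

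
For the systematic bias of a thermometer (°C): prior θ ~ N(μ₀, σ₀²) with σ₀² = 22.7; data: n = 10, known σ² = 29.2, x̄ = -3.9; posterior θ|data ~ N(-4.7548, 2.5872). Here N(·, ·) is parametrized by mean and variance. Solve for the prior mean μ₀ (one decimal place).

μ₀ = -11.4

The posterior mean is a precision-weighted average: μ_n = (τ₀μ₀ + τ_data·x̄)/(τ₀+τ_data), with τ₀=1/σ₀² and τ_data=n/σ².
Here τ₀ = 1/22.7 = 0.044053 and τ_data = 10/29.2 = 0.342466, so τ_n = 0.386519.
Rearranging for μ₀: μ₀ = (μ_n·τ_n − τ_data·x̄)/τ₀ = (-4.7548·0.386519 − 0.342466·-3.9) / 0.044053 = -0.502203/0.044053 ≈ -11.4.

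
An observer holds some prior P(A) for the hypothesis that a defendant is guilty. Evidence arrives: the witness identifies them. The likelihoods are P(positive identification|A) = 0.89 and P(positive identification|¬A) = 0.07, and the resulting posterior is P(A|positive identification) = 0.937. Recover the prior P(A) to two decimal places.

P(A) = 0.54

In odds form, posterior odds = prior odds × likelihood ratio, so prior odds = posterior odds ÷ LR.
Posterior odds = 0.937/(1−0.937) = 14.8730. LR = 0.89/0.07 = 12.7143.
Prior odds = 14.8730/12.7143 = 1.1698, so P(A) = 1.1698/(1+1.1698) ≈ 0.54.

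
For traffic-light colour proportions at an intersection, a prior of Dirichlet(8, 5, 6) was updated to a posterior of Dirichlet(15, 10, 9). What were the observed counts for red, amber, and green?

For a Dirichlet(α) prior with multinomial counts c, the posterior is Dirichlet(α + c) componentwise.
Counts are posterior − prior componentwise: 15−8=7, 10−5=5, 9−6=3.

counts (7, 5, 3)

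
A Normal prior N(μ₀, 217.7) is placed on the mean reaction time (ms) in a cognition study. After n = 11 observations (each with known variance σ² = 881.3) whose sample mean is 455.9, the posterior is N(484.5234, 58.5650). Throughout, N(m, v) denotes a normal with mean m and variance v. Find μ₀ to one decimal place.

The posterior mean is a precision-weighted average: μ_n = (τ₀μ₀ + τ_data·x̄)/(τ₀+τ_data), with τ₀=1/σ₀² and τ_data=n/σ².
Here τ₀ = 1/217.7 = 0.004593 and τ_data = 11/881.3 = 0.012482, so τ_n = 0.017075.
Rearranging for μ₀: μ₀ = (μ_n·τ_n − τ_data·x̄)/τ₀ = (484.5234·0.017075 − 0.012482·455.9) / 0.004593 = 2.582693/0.004593 ≈ 562.3.

μ₀ = 562.3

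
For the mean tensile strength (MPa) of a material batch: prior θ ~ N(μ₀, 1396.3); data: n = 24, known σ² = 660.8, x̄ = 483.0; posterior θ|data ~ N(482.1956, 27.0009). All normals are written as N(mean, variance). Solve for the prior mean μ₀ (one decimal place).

The posterior mean is a precision-weighted average: μ_n = (τ₀μ₀ + τ_data·x̄)/(τ₀+τ_data), with τ₀=1/σ₀² and τ_data=n/σ².
Here τ₀ = 1/1396.3 = 0.000716 and τ_data = 24/660.8 = 0.036320, so τ_n = 0.037036.
Rearranging for μ₀: μ₀ = (μ_n·τ_n − τ_data·x̄)/τ₀ = (482.1956·0.037036 − 0.036320·483.0) / 0.000716 = 0.316036/0.000716 ≈ 441.4.

μ₀ = 441.4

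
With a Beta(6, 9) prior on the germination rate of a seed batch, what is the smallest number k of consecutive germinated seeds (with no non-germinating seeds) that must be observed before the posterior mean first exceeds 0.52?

After k germinated seeds and 0 non-germinating seeds the posterior is Beta(6+k, 9), with mean (6+k)/(6+9+k).
Set (6+k)/(15+k) > 0.52 and solve: k > (0.52·15 − 6)/(1 − 0.52) = 3.750.
The smallest integer exceeding 3.750 is 4, and checking k=4: (10)/(19) = 0.5263 > 0.52.

k = 4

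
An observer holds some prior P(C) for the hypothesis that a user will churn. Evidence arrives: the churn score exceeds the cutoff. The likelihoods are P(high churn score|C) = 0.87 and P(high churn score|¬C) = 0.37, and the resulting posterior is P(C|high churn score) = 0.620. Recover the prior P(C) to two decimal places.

P(C) = 0.41

Bayes' rule in odds form gives O(C|E) = O(C)·[P(E|C)/P(E|¬C)], hence O(C) = O(C|E)/LR.
Posterior odds = 0.620/(1−0.620) = 1.6316. LR = 0.87/0.37 = 2.3514.
Prior odds = 1.6316/2.3514 = 0.6939, so P(C) = 0.6939/(1+0.6939) ≈ 0.41.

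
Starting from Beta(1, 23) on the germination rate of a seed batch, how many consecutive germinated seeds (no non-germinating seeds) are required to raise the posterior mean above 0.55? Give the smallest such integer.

k = 28

After k germinated seeds and 0 non-germinating seeds the posterior is Beta(1+k, 23), with mean (1+k)/(1+23+k).
Set (1+k)/(24+k) > 0.55 and solve: k > (0.55·24 − 1)/(1 − 0.55) = 27.111.
The smallest integer exceeding 27.111 is 28.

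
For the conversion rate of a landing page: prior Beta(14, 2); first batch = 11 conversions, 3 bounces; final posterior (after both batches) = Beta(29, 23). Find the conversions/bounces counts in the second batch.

4 conversions and 18 bounces

Sequential conjugate updates are equivalent to a single update on the pooled data, so total successes = posterior α − prior α and total failures = posterior β − prior β.
Total across both batches: 29−14=15 conversions, 23−2=21 bounces.
Subtract the first batch: 15−11=4 conversions and 21−3=18 bounces.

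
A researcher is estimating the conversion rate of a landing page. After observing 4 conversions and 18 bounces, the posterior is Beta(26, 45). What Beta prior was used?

Beta(22, 27)

A Beta(α, β) prior with s successes and f failures in binomial data gives a Beta(α+s, β+f) posterior.
Subtract the data counts: 26−4=22, 45−18=27.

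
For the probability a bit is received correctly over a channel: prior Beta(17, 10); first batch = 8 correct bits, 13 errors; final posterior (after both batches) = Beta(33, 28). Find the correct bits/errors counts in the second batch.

8 correct bits and 5 errors

Because Beta–binomial updating is additive in the counts, the combined data contributed (α_post−α_prior, β_post−β_prior) successes and failures.
Total across both batches: 33−17=16 correct bits, 28−10=18 errors.
Subtract the first batch: 16−8=8 correct bits and 18−13=5 errors.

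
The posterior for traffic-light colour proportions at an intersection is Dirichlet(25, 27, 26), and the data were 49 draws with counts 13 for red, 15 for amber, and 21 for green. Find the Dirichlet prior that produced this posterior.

For a Dirichlet(α) prior with multinomial counts c, the posterior is Dirichlet(α + c) componentwise.
Subtract each count from the matching posterior parameter: 25−13=12, 27−15=12, 26−21=5.

Dirichlet(12, 12, 5)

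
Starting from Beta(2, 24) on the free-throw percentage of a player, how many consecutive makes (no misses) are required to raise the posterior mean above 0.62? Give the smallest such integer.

k = 38

After k makes and 0 misses the posterior is Beta(2+k, 24), with mean (2+k)/(2+24+k).
Set (2+k)/(26+k) > 0.62 and solve: k > (0.62·26 − 2)/(1 − 0.62) = 37.158.
The smallest integer exceeding 37.158 is 38, and checking k=38: (40)/(64) = 0.6250 > 0.62.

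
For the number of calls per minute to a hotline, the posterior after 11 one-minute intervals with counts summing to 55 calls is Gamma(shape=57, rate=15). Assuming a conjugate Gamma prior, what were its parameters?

Gamma(shape=2, rate=4)

A Gamma(α, β) prior (rate parametrization) on a Poisson rate with n observations summing to S gives posterior Gamma(α+S, β+n).
So α = 57 − 55 = 2 and β = 15 − 11 = 4.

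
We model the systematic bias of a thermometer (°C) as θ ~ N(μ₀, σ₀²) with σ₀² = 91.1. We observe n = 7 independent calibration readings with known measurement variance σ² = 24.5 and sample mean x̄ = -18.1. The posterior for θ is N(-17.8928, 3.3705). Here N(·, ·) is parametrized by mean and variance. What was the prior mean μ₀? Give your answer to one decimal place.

μ₀ = -12.5

The posterior mean is a precision-weighted average: μ_n = (τ₀μ₀ + τ_data·x̄)/(τ₀+τ_data), with τ₀=1/σ₀² and τ_data=n/σ².
Here τ₀ = 1/91.1 = 0.010977 and τ_data = 7/24.5 = 0.285714, so τ_n = 0.296691.
Rearranging for μ₀: μ₀ = (μ_n·τ_n − τ_data·x̄)/τ₀ = (-17.8928·0.296691 − 0.285714·-18.1) / 0.010977 = -0.137209/0.010977 ≈ -12.5.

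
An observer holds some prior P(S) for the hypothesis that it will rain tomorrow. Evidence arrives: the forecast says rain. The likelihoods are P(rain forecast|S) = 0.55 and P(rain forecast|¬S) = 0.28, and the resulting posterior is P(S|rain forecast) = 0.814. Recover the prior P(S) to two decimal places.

P(S) = 0.69

In odds form, posterior odds = prior odds × likelihood ratio, so prior odds = posterior odds ÷ LR.
Posterior odds = 0.814/(1−0.814) = 4.3763. LR = 0.55/0.28 = 1.9643.
Prior odds = 4.3763/1.9643 = 2.2279, so P(S) = 2.2279/(1+2.2279) ≈ 0.69.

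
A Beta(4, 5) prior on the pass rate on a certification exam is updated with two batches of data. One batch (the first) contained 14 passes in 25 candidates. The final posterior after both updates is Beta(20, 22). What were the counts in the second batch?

Sequential conjugate updates are equivalent to a single update on the pooled data, so total successes = posterior α − prior α and total failures = posterior β − prior β.
Total across both batches: 20−4=16 passes, 22−5=17 failures.
Subtract the first batch: 16−14=2 passes and 17−11=6 failures.

2 passes and 6 failures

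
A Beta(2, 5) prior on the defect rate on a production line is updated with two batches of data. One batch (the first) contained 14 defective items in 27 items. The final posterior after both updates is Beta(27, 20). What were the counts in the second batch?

11 defective items and 2 good items

Because Beta–binomial updating is additive in the counts, the combined data contributed (α_post−α_prior, β_post−β_prior) successes and failures.
Total across both batches: 27−2=25 defective items, 20−5=15 good items.
Subtract the first batch: 25−14=11 defective items and 15−13=2 good items.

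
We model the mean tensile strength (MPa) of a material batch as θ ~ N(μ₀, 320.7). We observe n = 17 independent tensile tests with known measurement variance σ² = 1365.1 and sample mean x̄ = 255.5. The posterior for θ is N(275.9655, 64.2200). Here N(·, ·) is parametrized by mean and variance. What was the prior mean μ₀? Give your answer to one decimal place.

μ₀ = 357.7

With known observation variance, the Normal–Normal posterior has precision τ_n = τ₀ + n/σ² and mean μ_n = (τ₀μ₀ + (n/σ²)x̄)/τ_n.
Here τ₀ = 1/320.7 = 0.003118 and τ_data = 17/1365.1 = 0.012453, so τ_n = 0.015571.
Rearranging for μ₀: μ₀ = (μ_n·τ_n − τ_data·x̄)/τ₀ = (275.9655·0.015571 − 0.012453·255.5) / 0.003118 = 1.115317/0.003118 ≈ 357.7.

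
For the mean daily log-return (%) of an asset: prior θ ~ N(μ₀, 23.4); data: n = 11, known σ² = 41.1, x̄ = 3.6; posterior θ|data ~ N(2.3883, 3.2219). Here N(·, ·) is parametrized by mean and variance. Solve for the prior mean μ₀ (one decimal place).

The posterior mean is a precision-weighted average: μ_n = (τ₀μ₀ + τ_data·x̄)/(τ₀+τ_data), with τ₀=1/σ₀² and τ_data=n/σ².
Here τ₀ = 1/23.4 = 0.042735 and τ_data = 11/41.1 = 0.267640, so τ_n = 0.310375.
Rearranging for μ₀: μ₀ = (μ_n·τ_n − τ_data·x̄)/τ₀ = (2.3883·0.310375 − 0.267640·3.6) / 0.042735 = -0.222235/0.042735 ≈ -5.2.

μ₀ = -5.2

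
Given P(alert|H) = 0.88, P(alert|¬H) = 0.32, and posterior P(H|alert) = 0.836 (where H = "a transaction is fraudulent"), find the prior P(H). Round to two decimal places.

P(H) = 0.65

In odds form, posterior odds = prior odds × likelihood ratio, so prior odds = posterior odds ÷ LR.
Posterior odds = 0.836/(1−0.836) = 5.0976. LR = 0.88/0.32 = 2.7500.
Prior odds = 5.0976/2.7500 = 1.8537, so P(H) = 1.8537/(1+1.8537) ≈ 0.65.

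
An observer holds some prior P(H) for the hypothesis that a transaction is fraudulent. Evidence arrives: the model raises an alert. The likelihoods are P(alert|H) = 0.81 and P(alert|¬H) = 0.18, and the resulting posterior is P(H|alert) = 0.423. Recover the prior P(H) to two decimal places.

Bayes' rule in odds form gives O(H|E) = O(H)·[P(E|H)/P(E|¬H)], hence O(H) = O(H|E)/LR.
Posterior odds = 0.423/(1−0.423) = 0.7331. LR = 0.81/0.18 = 4.5000.
Prior odds = 0.7331/4.5000 = 0.1629, so P(H) = 0.1629/(1+0.1629) ≈ 0.14.

P(H) = 0.14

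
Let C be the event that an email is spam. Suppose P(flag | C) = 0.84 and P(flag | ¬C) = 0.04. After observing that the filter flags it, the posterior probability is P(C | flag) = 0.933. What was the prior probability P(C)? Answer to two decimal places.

P(C) = 0.40

In odds form, posterior odds = prior odds × likelihood ratio, so prior odds = posterior odds ÷ LR.
Posterior odds = 0.933/(1−0.933) = 13.9254. LR = 0.84/0.04 = 21.0000.
Prior odds = 13.9254/21.0000 = 0.6631, so P(C) = 0.6631/(1+0.6631) ≈ 0.40.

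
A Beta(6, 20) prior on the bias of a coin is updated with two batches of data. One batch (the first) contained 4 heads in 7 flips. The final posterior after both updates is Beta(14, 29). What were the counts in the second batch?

Sequential conjugate updates are equivalent to a single update on the pooled data, so total successes = posterior α − prior α and total failures = posterior β − prior β.
Total across both batches: 14−6=8 heads, 29−20=9 tails.
Subtract the first batch: 8−4=4 heads and 9−3=6 tails.

4 heads and 6 tails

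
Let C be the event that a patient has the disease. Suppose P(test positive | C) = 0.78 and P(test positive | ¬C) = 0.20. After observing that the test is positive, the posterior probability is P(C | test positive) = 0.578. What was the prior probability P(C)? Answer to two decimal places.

Bayes' rule in odds form gives O(C|E) = O(C)·[P(E|C)/P(E|¬C)], hence O(C) = O(C|E)/LR.
Posterior odds = 0.578/(1−0.578) = 1.3697. LR = 0.78/0.20 = 3.9000.
Prior odds = 1.3697/3.9000 = 0.3512, so P(C) = 0.3512/(1+0.3512) ≈ 0.26.

P(C) = 0.26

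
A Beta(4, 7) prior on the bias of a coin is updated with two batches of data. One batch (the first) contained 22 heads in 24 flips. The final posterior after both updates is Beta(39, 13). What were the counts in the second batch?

Because Beta–binomial updating is additive in the counts, the combined data contributed (α_post−α_prior, β_post−β_prior) successes and failures.
Total across both batches: 39−4=35 heads, 13−7=6 tails.
Subtract the first batch: 35−22=13 heads and 6−2=4 tails.

13 heads and 4 tails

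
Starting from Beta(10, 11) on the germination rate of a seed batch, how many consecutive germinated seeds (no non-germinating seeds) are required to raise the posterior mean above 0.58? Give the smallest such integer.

After k germinated seeds and 0 non-germinating seeds the posterior is Beta(10+k, 11), with mean (10+k)/(10+11+k).
Set (10+k)/(21+k) > 0.58 and solve: k > (0.58·21 − 10)/(1 − 0.58) = 5.190.
The smallest integer exceeding 5.190 is 6, and checking k=6: (16)/(27) = 0.5926 > 0.58.

k = 6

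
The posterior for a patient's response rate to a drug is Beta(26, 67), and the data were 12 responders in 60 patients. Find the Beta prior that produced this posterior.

Beta(14, 19)

Beta is conjugate to the binomial likelihood: posterior = Beta(a+s, b+f).
So a = 26 − 12 = 14 and b = 67 − 48 = 19.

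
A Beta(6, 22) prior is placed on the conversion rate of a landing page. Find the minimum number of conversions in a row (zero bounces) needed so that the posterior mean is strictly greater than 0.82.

After k conversions and 0 bounces the posterior is Beta(6+k, 22), with mean (6+k)/(6+22+k).
Set (6+k)/(28+k) > 0.82 and solve: k > (0.82·28 − 6)/(1 − 0.82) = 94.222.
The smallest integer exceeding 94.222 is 95, and checking k=95: (101)/(123) = 0.8211 > 0.82.

k = 95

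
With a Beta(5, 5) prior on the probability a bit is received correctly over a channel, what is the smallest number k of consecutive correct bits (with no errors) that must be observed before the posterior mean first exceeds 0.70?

After k correct bits and 0 errors the posterior is Beta(5+k, 5), with mean (5+k)/(5+5+k).
Set (5+k)/(10+k) > 0.70 and solve: k > (0.70·10 − 5)/(1 − 0.70) = 6.667.
The smallest integer exceeding 6.667 is 7, and checking k=7: (12)/(17) = 0.7059 > 0.70.

k = 7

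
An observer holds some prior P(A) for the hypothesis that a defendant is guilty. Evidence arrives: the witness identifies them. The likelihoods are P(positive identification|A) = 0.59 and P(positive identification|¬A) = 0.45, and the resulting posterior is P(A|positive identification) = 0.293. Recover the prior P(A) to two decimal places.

P(A) = 0.24

In odds form, posterior odds = prior odds × likelihood ratio, so prior odds = posterior odds ÷ LR.
Posterior odds = 0.293/(1−0.293) = 0.4144. LR = 0.59/0.45 = 1.3111.
Prior odds = 0.4144/1.3111 = 0.3161, so P(A) = 0.3161/(1+0.3161) ≈ 0.24.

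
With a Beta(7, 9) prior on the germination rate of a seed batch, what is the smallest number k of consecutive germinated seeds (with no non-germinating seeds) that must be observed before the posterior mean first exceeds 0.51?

After k germinated seeds and 0 non-germinating seeds the posterior is Beta(7+k, 9), with mean (7+k)/(7+9+k).
Set (7+k)/(16+k) > 0.51 and solve: k > (0.51·16 − 7)/(1 − 0.51) = 2.367.
The smallest integer exceeding 2.367 is 3.

k = 3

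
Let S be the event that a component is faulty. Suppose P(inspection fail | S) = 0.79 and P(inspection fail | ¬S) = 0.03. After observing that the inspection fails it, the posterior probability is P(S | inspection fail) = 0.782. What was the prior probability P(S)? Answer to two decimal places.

P(S) = 0.12

In odds form, posterior odds = prior odds × likelihood ratio, so prior odds = posterior odds ÷ LR.
Posterior odds = 0.782/(1−0.782) = 3.5872. LR = 0.79/0.03 = 26.3333.
Prior odds = 3.5872/26.3333 = 0.1362, so P(S) = 0.1362/(1+0.1362) ≈ 0.12.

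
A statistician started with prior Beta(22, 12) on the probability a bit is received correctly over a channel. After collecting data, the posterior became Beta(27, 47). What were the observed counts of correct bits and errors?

A Beta(a, b) prior with s successes and f failures in binomial data gives a Beta(a+s, b+f) posterior.
Match parameters: s=27−22=5, f=47−12=35.

5 correct bits and 35 errors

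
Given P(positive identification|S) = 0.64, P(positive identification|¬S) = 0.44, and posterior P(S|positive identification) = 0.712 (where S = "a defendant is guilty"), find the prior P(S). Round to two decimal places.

Bayes' rule in odds form gives O(S|E) = O(S)·[P(E|S)/P(E|¬S)], hence O(S) = O(S|E)/LR.
Posterior odds = 0.712/(1−0.712) = 2.4722. LR = 0.64/0.44 = 1.4545.
Prior odds = 2.4722/1.4545 = 1.6997, so P(S) = 1.6997/(1+1.6997) ≈ 0.63.

P(S) = 0.63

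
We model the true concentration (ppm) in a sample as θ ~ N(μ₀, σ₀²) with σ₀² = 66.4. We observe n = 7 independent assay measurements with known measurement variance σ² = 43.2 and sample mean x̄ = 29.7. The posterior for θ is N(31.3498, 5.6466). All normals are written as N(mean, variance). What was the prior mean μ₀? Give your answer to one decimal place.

With known observation variance, the Normal–Normal posterior has precision τ_n = τ₀ + n/σ² and mean μ_n = (τ₀μ₀ + (n/σ²)x̄)/τ_n.
Here τ₀ = 1/66.4 = 0.015060 and τ_data = 7/43.2 = 0.162037, so τ_n = 0.177097.
Rearranging for μ₀: μ₀ = (μ_n·τ_n − τ_data·x̄)/τ₀ = (31.3498·0.177097 − 0.162037·29.7) / 0.015060 = 0.739457/0.015060 ≈ 49.1.

μ₀ = 49.1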